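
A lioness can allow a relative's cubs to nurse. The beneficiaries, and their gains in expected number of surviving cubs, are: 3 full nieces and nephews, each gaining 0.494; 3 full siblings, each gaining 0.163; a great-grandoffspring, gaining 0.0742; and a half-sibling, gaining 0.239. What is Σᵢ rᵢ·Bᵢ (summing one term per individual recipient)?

r to a full niece or nephew = 1/4 (full aunt/uncle↔niece/nephew: two paths of length 3 through the shared grandparent pair: r = 2·(1/2)^3 = 1/4).
r to a full sibling = 1/2 (full sibs share both parents — two paths of length 2: r = 2·(1/2)^2 = 1/2).
r to a great-grandoffspring = 0.125 (three parent–offspring links: r = (1/2)^3 = 1/8).
r to a half-sibling = 0.25 (half-sibs share one parent — one path of length 2: r = (1/2)^2 = 1/4).
Summing one r·B term per recipient: 3·0.25·0.494 + 3·0.5·0.163 + 1·0.125·0.0742 + 1·0.25·0.239 = 0.684025.

0.684025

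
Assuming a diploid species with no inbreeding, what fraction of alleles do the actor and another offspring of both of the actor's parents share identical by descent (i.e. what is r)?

0.5

Each parent–offspring link contributes a factor of 1/2, and independent paths through distinct common ancestors add.
Full sibs share both parents — two paths of length 2: r = 2·(1/2)^2 = 1/2.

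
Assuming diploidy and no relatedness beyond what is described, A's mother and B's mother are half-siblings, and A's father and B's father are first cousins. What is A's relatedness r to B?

Independent pedigree routes through distinct common ancestors add.
A and B are related in two ways: half first cousins through their mothers (r = 1/16) and second cousins through their fathers (r = 1/32).
r = 1/16 + 1/32 = 0.09375.

0.09375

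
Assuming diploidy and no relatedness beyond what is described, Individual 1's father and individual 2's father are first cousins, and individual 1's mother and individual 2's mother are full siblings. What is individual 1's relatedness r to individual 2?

With two independent routes of shared ancestry, r is the sum of the two contributions.
Individual 1 and individual 2 are related in two ways: second cousins through their fathers (r = 1/32) and first cousins through their mothers (r = 1/8).
r = 1/32 + 1/8 = 5/32 = 0.15625.

0.15625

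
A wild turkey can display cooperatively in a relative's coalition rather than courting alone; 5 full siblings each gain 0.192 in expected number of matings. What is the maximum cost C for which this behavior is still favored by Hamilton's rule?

r to a full sibling = 1/2 (full sibs share both parents — two paths of length 2: r = 2·(1/2)^2 = 1/2).
Hamilton's rule: n·r·B > C, so the trait is favored while C < n·r·B = 5·0.5·0.192 = 0.48.

0.48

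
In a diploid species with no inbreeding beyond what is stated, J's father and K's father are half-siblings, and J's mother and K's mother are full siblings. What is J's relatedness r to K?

With two independent routes of shared ancestry, r is the sum of the two contributions.
J and K are related in two ways: half first cousins through their fathers (r = 1/16) and first cousins through their mothers (r = 1/8).
r = 1/16 + 1/8 = 0.1875.

0.1875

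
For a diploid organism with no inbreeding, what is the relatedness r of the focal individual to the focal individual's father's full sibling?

Each parent–offspring link contributes a factor of 1/2, and independent paths through distinct common ancestors add.
Full aunt/uncle↔niece/nephew: two paths of length 3 through the shared grandparent pair: r = 2·(1/2)^3 = 1/4.

0.25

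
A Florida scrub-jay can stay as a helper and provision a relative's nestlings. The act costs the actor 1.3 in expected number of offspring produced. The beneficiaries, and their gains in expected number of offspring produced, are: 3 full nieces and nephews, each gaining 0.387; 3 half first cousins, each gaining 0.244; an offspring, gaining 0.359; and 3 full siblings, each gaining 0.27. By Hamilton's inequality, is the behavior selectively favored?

No

Hamilton's rule: the trait is favored when the sum of r·B over every recipient exceeds the actor's cost C.
r to a full niece or nephew = 0.25 (full aunt/uncle↔niece/nephew: two paths of length 3 through the shared grandparent pair: r = 2·(1/2)^3 = 1/4).
r to a half first cousin = 0.0625 (half first cousins share one grandparent — one path of length 4: r = (1/2)^4 = 1/16).
r to an offspring = 1/2 (one parent–offspring link: r = (1/2)^1 = 1/2).
r to a full sibling = 1/2 (full sibs share both parents — two paths of length 2: r = 2·(1/2)^2 = 1/2).
Summing one r·B term per recipient: 3·0.25·0.387 + 3·0.0625·0.244 + 1·0.5·0.359 + 3·0.5·0.27 = 0.9205.
0.9205 < 1.3: the indirect benefit is less than the cost.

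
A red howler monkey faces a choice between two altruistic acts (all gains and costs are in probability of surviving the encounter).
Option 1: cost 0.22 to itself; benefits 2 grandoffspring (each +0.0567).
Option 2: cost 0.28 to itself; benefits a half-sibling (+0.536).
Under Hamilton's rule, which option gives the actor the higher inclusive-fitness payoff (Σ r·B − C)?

Option 1: r to a grandoffspring = 0.25.
Option 1: Σ r·B − C = (2·0.25·0.0567) − 0.22 = -0.19165.
Option 2: r to a half-sibling = 0.25.
Option 2: Σ r·B − C = (1·0.25·0.536) − 0.28 = -0.146.
Option 2 has the higher net inclusive-fitness payoff.

Option 2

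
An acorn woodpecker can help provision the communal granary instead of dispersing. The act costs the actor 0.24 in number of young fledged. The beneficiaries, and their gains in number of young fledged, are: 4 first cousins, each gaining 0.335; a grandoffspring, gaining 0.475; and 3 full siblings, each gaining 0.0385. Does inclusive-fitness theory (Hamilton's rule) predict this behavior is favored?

Yes

Hamilton's rule: the trait is favored when the sum of r·B over every recipient exceeds the actor's cost C.
r to a first cousin = 1/8 (first cousins share one grandparent pair — two paths of length 4: r = 2·(1/2)^4 = 1/8).
r to a grandoffspring = 1/4 (two parent–offspring links: r = (1/2)^2 = 1/4).
r to a full sibling = 1/2 (full sibs share both parents — two paths of length 2: r = 2·(1/2)^2 = 1/2).
Summing one r·B term per recipient: 4·0.125·0.335 + 1·0.25·0.475 + 3·0.5·0.0385 = 0.344.
0.344 > 0.24: the indirect benefit exceeds the cost.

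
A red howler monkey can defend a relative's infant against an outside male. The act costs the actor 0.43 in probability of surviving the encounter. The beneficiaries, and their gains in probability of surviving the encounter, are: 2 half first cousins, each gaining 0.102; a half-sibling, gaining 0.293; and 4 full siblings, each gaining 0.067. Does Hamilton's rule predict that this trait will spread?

Hamilton's rule: the trait is favored when the sum of r·B over every recipient exceeds the actor's cost C.
r to a half first cousin = 0.0625 (half first cousins share one grandparent — one path of length 4: r = (1/2)^4 = 1/16).
r to a half-sibling = 0.25 (half-sibs share one parent — one path of length 2: r = (1/2)^2 = 1/4).
r to a full sibling = 1/2 (full sibs share both parents — two paths of length 2: r = 2·(1/2)^2 = 1/2).
Summing one r·B term per recipient: 2·0.0625·0.102 + 1·0.25·0.293 + 4·0.5·0.067 = 0.22.
0.22 < 0.43: the indirect benefit is less than the cost.

No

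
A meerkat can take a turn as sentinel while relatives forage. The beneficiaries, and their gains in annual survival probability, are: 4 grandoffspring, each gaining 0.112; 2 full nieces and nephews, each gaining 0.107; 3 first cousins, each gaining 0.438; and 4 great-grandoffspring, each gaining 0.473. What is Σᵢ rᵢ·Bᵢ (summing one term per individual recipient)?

r to a grandoffspring = 1/4 (two parent–offspring links: r = (1/2)^2 = 1/4).
r to a full niece or nephew = 1/4 (full aunt/uncle↔niece/nephew: two paths of length 3 through the shared grandparent pair: r = 2·(1/2)^3 = 1/4).
r to a first cousin = 1/8 (first cousins share one grandparent pair — two paths of length 4: r = 2·(1/2)^4 = 1/8).
r to a great-grandoffspring = 1/8 (three parent–offspring links: r = (1/2)^3 = 1/8).
Summing one r·B term per recipient: 4·0.25·0.112 + 2·0.25·0.107 + 3·0.125·0.438 + 4·0.125·0.473 = 0.56625.

0.56625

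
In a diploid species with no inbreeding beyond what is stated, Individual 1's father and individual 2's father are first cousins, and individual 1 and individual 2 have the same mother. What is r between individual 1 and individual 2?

0.28125

With two independent routes of shared ancestry, r is the sum of the two contributions.
Individual 1 and individual 2 are related in two ways: second cousins through their fathers (r = 1/32) and half-sibs through their shared mother (r = 1/4).
r = 1/32 + 1/4 = 0.28125.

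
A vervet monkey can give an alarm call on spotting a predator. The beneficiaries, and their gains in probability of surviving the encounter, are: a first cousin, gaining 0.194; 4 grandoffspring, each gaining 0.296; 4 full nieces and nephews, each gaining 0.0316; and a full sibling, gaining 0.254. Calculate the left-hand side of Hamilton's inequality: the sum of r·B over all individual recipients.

0.47885

r to a first cousin = 1/8 (first cousins share one grandparent pair — two paths of length 4: r = 2·(1/2)^4 = 1/8).
r to a grandoffspring = 0.25 (two parent–offspring links: r = (1/2)^2 = 1/4).
r to a full niece or nephew = 0.25 (full aunt/uncle↔niece/nephew: two paths of length 3 through the shared grandparent pair: r = 2·(1/2)^3 = 1/4).
r to a full sibling = 1/2 (full sibs share both parents — two paths of length 2: r = 2·(1/2)^2 = 1/2).
Summing one r·B term per recipient: 1·0.125·0.194 + 4·0.25·0.296 + 4·0.25·0.0316 + 1·0.5·0.254 = 0.47885.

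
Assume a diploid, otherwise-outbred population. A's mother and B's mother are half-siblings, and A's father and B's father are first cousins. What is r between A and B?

0.09375

Relatedness sums over independent paths through distinct common ancestors.
A and B are related in two ways: half first cousins through their mothers (r = 1/16) and second cousins through their fathers (r = 1/32).
r = 1/16 + 1/32 = 0.09375.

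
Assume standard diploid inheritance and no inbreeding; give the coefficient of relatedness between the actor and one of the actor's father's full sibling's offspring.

0.125

Each parent–offspring link contributes a factor of 1/2, and independent paths through distinct common ancestors add.
First cousins share one grandparent pair — two paths of length 4: r = 2·(1/2)^4 = 1/8.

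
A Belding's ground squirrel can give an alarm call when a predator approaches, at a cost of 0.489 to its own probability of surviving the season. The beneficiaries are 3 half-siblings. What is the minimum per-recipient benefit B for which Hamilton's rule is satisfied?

0.652

r to a half-sibling = 0.25 (half-sibs share one parent — one path of length 2: r = (1/2)^2 = 1/4).
Hamilton's rule with n recipients of equal r: n·r·B > C, so B > C/(n·r) = 0.489/(3·0.25) = 0.652.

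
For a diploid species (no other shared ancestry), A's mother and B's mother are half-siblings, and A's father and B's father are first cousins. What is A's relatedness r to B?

0.09375

With two independent routes of shared ancestry, r is the sum of the two contributions.
A and B are related in two ways: half first cousins through their mothers (r = 1/16) and second cousins through their fathers (r = 1/32).
r = 1/16 + 1/32 = 0.09375.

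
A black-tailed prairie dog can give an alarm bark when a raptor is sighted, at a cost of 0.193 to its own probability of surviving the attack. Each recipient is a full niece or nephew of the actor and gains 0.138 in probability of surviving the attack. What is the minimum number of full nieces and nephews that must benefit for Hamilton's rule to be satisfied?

r to a full niece or nephew = 0.25 (full aunt/uncle↔niece/nephew: two paths of length 3 through the shared grandparent pair: r = 2·(1/2)^3 = 1/4).
Hamilton's rule: n·r·B > C  ⇒  n > C/(r·B) = 0.193/(0.25·0.138) = 5.594.
The smallest integer exceeding 5.594 is 6.

6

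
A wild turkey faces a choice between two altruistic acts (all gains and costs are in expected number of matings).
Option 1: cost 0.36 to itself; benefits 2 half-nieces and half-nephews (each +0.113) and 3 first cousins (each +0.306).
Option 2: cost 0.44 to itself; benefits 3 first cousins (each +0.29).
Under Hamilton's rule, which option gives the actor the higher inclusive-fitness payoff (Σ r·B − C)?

Option 1: r to a half-niece or half-nephew = 0.125.
Option 1: r to a first cousin = 0.125.
Option 1: Σ r·B − C = (2·0.125·0.113 + 3·0.125·0.306) − 0.36 = -0.217.
Option 2: r to a first cousin = 0.125.
Option 2: Σ r·B − C = (3·0.125·0.29) − 0.44 = -0.33125.
Option 1 has the higher net inclusive-fitness payoff.

Option 1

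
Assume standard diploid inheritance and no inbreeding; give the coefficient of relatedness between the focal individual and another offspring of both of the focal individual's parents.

0.5

Each parent–offspring link contributes a factor of 1/2, and independent paths through distinct common ancestors add.
Full sibs share both parents — two paths of length 2: r = 2·(1/2)^2 = 1/2.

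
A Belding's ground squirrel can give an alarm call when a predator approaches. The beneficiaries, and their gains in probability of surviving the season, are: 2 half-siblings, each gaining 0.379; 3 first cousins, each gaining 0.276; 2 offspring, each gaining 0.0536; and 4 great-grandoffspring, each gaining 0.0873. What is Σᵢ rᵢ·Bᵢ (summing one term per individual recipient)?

r to a half-sibling = 1/4 (half-sibs share one parent — one path of length 2: r = (1/2)^2 = 1/4).
r to a first cousin = 0.125 (first cousins share one grandparent pair — two paths of length 4: r = 2·(1/2)^4 = 1/8).
r to an offspring = 1/2 (one parent–offspring link: r = (1/2)^1 = 1/2).
r to a great-grandoffspring = 1/8 (three parent–offspring links: r = (1/2)^3 = 1/8).
Summing one r·B term per recipient: 2·0.25·0.379 + 3·0.125·0.276 + 2·0.5·0.0536 + 4·0.125·0.0873 = 0.39025.

0.39025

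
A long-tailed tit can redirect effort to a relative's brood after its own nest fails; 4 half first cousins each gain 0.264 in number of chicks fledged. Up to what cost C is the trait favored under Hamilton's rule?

r to a half first cousin = 1/16 (half first cousins share one grandparent — one path of length 4: r = (1/2)^4 = 1/16).
Hamilton's rule: n·r·B > C, so the trait is favored while C < n·r·B = 4·0.0625·0.264 = 0.066.

0.066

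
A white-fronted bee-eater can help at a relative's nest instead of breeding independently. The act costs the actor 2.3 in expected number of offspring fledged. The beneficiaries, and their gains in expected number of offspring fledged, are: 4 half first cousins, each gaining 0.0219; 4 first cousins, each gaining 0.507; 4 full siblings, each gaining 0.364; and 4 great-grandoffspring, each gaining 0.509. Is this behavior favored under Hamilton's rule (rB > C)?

No

Hamilton's rule: the trait is favored when the sum of r·B over every recipient exceeds the actor's cost C.
r to a half first cousin = 0.0625 (half first cousins share one grandparent — one path of length 4: r = (1/2)^4 = 1/16).
r to a first cousin = 0.125 (first cousins share one grandparent pair — two paths of length 4: r = 2·(1/2)^4 = 1/8).
r to a full sibling = 1/2 (full sibs share both parents — two paths of length 2: r = 2·(1/2)^2 = 1/2).
r to a great-grandoffspring = 1/8 (three parent–offspring links: r = (1/2)^3 = 1/8).
Summing one r·B term per recipient: 4·0.0625·0.0219 + 4·0.125·0.507 + 4·0.5·0.364 + 4·0.125·0.509 = 1.241475.
1.241475 < 2.3: the indirect benefit is less than the cost.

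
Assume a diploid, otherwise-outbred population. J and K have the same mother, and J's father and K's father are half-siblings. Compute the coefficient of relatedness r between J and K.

With two independent routes of shared ancestry, r is the sum of the two contributions.
J and K are related in two ways: half-sibs through their shared mother (r = 1/4) and half first cousins through their fathers (r = 1/16).
r = 1/4 + 1/16 = 5/16 = 0.3125.

0.3125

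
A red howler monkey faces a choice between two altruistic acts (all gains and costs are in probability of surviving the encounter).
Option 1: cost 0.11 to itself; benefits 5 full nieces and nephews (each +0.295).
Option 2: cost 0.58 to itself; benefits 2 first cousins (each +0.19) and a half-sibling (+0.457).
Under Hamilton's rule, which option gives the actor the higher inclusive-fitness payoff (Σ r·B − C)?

Option 1

Option 1: r to a full niece or nephew = 0.25.
Option 1: Σ r·B − C = (5·0.25·0.295) − 0.11 = 0.25875.
Option 2: r to a first cousin = 0.125.
Option 2: r to a half-sibling = 0.25.
Option 2: Σ r·B − C = (2·0.125·0.19 + 1·0.25·0.457) − 0.58 = -0.41825.
Option 1 has the higher net inclusive-fitness payoff.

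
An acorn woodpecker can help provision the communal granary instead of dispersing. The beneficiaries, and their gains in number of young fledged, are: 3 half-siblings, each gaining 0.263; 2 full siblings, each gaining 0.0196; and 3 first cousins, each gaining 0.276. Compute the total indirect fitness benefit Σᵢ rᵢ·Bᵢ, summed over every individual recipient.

0.32035

r to a half-sibling = 1/4 (half-sibs share one parent — one path of length 2: r = (1/2)^2 = 1/4).
r to a full sibling = 0.5 (full sibs share both parents — two paths of length 2: r = 2·(1/2)^2 = 1/2).
r to a first cousin = 1/8 (first cousins share one grandparent pair — two paths of length 4: r = 2·(1/2)^4 = 1/8).
Summing one r·B term per recipient: 3·0.25·0.263 + 2·0.5·0.0196 + 3·0.125·0.276 = 0.32035.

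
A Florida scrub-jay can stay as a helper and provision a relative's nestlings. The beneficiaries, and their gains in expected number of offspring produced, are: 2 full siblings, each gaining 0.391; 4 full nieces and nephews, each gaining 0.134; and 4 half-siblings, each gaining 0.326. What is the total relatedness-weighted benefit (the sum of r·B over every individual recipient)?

0.851

r to a full sibling = 1/2 (full sibs share both parents — two paths of length 2: r = 2·(1/2)^2 = 1/2).
r to a full niece or nephew = 1/4 (full aunt/uncle↔niece/nephew: two paths of length 3 through the shared grandparent pair: r = 2·(1/2)^3 = 1/4).
r to a half-sibling = 1/4 (half-sibs share one parent — one path of length 2: r = (1/2)^2 = 1/4).
Summing one r·B term per recipient: 2·0.5·0.391 + 4·0.25·0.134 + 4·0.25·0.326 = 0.851.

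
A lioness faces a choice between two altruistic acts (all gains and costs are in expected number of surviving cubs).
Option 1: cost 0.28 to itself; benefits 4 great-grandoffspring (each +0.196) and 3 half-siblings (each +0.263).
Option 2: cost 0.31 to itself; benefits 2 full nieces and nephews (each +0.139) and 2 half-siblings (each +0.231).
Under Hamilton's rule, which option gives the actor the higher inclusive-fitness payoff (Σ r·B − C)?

Option 1

Option 1: r to a great-grandoffspring = 0.125.
Option 1: r to a half-sibling = 0.25.
Option 1: Σ r·B − C = (4·0.125·0.196 + 3·0.25·0.263) − 0.28 = 0.01525.
Option 2: r to a full niece or nephew = 0.25.
Option 2: r to a half-sibling = 0.25.
Option 2: Σ r·B − C = (2·0.25·0.139 + 2·0.25·0.231) − 0.31 = -0.125.
Option 1 has the higher net inclusive-fitness payoff.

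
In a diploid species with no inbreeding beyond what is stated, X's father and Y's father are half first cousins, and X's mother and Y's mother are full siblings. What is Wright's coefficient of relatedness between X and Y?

0.140625

Relatedness sums over independent paths through distinct common ancestors.
X and Y are related in two ways: half second cousins through their fathers (r = 1/64) and first cousins through their mothers (r = 1/8).
r = 1/64 + 1/8 = 9/64 = 0.140625.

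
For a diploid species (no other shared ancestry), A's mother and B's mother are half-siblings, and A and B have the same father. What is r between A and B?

With two independent routes of shared ancestry, r is the sum of the two contributions.
A and B are related in two ways: half first cousins through their mothers (r = 1/16) and half-sibs through their shared father (r = 1/4).
r = 1/16 + 1/4 = 5/16 = 0.3125.

0.3125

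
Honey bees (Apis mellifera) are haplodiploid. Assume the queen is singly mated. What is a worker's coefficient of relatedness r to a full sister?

0.75

Haplodiploid full sisters inherit their father's entire haploid genome identically (contributing 1/2) and on average half of their mother's contribution (1/2 · 1/2 = 1/4); r = 1/2 + 1/4 = 3/4.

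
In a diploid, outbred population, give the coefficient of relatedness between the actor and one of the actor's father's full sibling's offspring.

0.125

Each parent–offspring link contributes a factor of 1/2, and independent paths through distinct common ancestors add.
First cousins share one grandparent pair — two paths of length 4: r = 2·(1/2)^4 = 1/8.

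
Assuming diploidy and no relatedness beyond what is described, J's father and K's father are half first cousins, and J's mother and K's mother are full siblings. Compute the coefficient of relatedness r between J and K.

0.140625

Wright's path rule: contributions from independent ancestry routes add.
J and K are related in two ways: half second cousins through their fathers (r = 1/64) and first cousins through their mothers (r = 1/8).
r = 1/64 + 1/8 = 9/64 = 0.140625.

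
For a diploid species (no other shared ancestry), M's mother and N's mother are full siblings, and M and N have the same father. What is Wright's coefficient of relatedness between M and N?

0.375

Wright's path rule: contributions from independent ancestry routes add.
M and N are related in two ways: first cousins through their mothers (r = 1/8) and half-sibs through their shared father (r = 1/4).
r = 1/8 + 1/4 = 0.375.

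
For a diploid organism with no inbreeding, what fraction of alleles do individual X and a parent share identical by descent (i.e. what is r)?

Each parent–offspring link contributes a factor of 1/2, and independent paths through distinct common ancestors add.
One parent–offspring link: r = (1/2)^1 = 1/2.

0.5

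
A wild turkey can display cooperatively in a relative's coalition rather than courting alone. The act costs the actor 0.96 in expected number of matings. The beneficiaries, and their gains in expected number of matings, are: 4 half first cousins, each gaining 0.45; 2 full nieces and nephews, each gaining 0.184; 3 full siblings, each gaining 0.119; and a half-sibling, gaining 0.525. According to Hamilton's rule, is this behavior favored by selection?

Hamilton's rule: the trait is favored when the sum of r·B over every recipient exceeds the actor's cost C.
r to a half first cousin = 0.0625 (half first cousins share one grandparent — one path of length 4: r = (1/2)^4 = 1/16).
r to a full niece or nephew = 1/4 (full aunt/uncle↔niece/nephew: two paths of length 3 through the shared grandparent pair: r = 2·(1/2)^3 = 1/4).
r to a full sibling = 1/2 (full sibs share both parents — two paths of length 2: r = 2·(1/2)^2 = 1/2).
r to a half-sibling = 1/4 (half-sibs share one parent — one path of length 2: r = (1/2)^2 = 1/4).
Summing one r·B term per recipient: 4·0.0625·0.45 + 2·0.25·0.184 + 3·0.5·0.119 + 1·0.25·0.525 = 0.51425.
0.51425 < 0.96: the indirect benefit is less than the cost.

No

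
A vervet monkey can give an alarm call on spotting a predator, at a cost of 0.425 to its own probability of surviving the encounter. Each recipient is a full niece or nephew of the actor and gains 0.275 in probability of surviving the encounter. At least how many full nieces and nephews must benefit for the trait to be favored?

7

r to a full niece or nephew = 0.25 (full aunt/uncle↔niece/nephew: two paths of length 3 through the shared grandparent pair: r = 2·(1/2)^3 = 1/4).
Hamilton's rule: n·r·B > C  ⇒  n > C/(r·B) = 0.425/(0.25·0.275) = 6.182.
The smallest integer exceeding 6.182 is 7.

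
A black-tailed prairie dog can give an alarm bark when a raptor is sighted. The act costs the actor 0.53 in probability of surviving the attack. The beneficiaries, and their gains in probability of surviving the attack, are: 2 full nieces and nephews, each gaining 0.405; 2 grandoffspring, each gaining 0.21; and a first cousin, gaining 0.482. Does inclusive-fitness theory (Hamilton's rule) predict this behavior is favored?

Hamilton's rule: the trait is favored when the sum of r·B over every recipient exceeds the actor's cost C.
r to a full niece or nephew = 1/4 (full aunt/uncle↔niece/nephew: two paths of length 3 through the shared grandparent pair: r = 2·(1/2)^3 = 1/4).
r to a grandoffspring = 1/4 (two parent–offspring links: r = (1/2)^2 = 1/4).
r to a first cousin = 0.125 (first cousins share one grandparent pair — two paths of length 4: r = 2·(1/2)^4 = 1/8).
Summing one r·B term per recipient: 2·0.25·0.405 + 2·0.25·0.21 + 1·0.125·0.482 = 0.36775.
0.36775 < 0.53: the indirect benefit is less than the cost.

No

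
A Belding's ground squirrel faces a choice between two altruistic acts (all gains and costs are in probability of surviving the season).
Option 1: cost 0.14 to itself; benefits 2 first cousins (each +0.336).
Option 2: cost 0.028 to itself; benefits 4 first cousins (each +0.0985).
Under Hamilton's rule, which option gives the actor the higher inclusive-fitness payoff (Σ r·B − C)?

Option 1: r to a first cousin = 0.125.
Option 1: Σ r·B − C = (2·0.125·0.336) − 0.14 = -0.056.
Option 2: r to a first cousin = 0.125.
Option 2: Σ r·B − C = (4·0.125·0.0985) − 0.028 = 0.02125.
Option 2 has the higher net inclusive-fitness payoff.

Option 2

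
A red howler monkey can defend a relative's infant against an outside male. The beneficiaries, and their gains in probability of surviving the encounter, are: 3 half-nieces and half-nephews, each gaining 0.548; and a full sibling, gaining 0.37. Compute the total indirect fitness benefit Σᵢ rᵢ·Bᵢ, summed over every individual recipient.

0.3905

r to a half-niece or half-nephew = 1/8 (half-aunt/uncle↔niece/nephew: one path of length 3: r = (1/2)^3 = 1/8).
r to a full sibling = 0.5 (full sibs share both parents — two paths of length 2: r = 2·(1/2)^2 = 1/2).
Summing one r·B term per recipient: 3·0.125·0.548 + 1·0.5·0.37 = 0.3905.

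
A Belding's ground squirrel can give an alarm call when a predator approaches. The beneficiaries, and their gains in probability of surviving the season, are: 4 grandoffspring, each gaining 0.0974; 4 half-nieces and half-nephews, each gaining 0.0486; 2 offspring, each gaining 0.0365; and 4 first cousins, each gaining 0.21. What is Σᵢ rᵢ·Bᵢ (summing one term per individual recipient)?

0.2632

r to a grandoffspring = 0.25 (two parent–offspring links: r = (1/2)^2 = 1/4).
r to a half-niece or half-nephew = 1/8 (half-aunt/uncle↔niece/nephew: one path of length 3: r = (1/2)^3 = 1/8).
r to an offspring = 1/2 (one parent–offspring link: r = (1/2)^1 = 1/2).
r to a first cousin = 0.125 (first cousins share one grandparent pair — two paths of length 4: r = 2·(1/2)^4 = 1/8).
Summing one r·B term per recipient: 4·0.25·0.0974 + 4·0.125·0.0486 + 2·0.5·0.0365 + 4·0.125·0.21 = 0.2632.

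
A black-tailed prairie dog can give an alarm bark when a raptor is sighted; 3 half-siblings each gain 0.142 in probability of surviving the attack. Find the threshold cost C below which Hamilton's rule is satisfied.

0.1065

r to a half-sibling = 0.25 (half-sibs share one parent — one path of length 2: r = (1/2)^2 = 1/4).
Hamilton's rule: n·r·B > C, so the trait is favored while C < n·r·B = 3·0.25·0.142 = 0.1065.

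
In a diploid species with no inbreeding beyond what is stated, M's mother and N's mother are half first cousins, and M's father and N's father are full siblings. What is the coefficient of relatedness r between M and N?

Relatedness sums over independent paths through distinct common ancestors.
M and N are related in two ways: half second cousins through their mothers (r = 1/64) and first cousins through their fathers (r = 1/8).
r = 1/64 + 1/8 = 0.140625.

0.140625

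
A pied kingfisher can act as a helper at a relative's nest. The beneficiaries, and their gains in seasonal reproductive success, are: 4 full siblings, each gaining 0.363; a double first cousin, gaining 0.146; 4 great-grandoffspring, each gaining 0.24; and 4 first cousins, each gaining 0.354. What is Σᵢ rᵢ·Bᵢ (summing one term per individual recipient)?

1.0595

r to a full sibling = 0.5 (full sibs share both parents — two paths of length 2: r = 2·(1/2)^2 = 1/2).
r to a double first cousin = 0.25 (double first cousins share both grandparent pairs — four paths of length 4: r = 4·(1/2)^4 = 1/4).
r to a great-grandoffspring = 0.125 (three parent–offspring links: r = (1/2)^3 = 1/8).
r to a first cousin = 1/8 (first cousins share one grandparent pair — two paths of length 4: r = 2·(1/2)^4 = 1/8).
Summing one r·B term per recipient: 4·0.5·0.363 + 1·0.25·0.146 + 4·0.125·0.24 + 4·0.125·0.354 = 1.0595.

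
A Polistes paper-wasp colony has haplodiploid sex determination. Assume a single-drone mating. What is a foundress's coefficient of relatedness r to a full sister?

Haplodiploid full sisters inherit their father's entire haploid genome identically (contributing 1/2) and on average half of their mother's contribution (1/2 · 1/2 = 1/4); r = 1/2 + 1/4 = 3/4.

0.75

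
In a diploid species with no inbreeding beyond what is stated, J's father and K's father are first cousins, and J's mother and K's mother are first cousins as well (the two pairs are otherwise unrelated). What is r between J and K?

0.0625

Independent pedigree routes through distinct common ancestors add.
J and K are related in two ways: second cousins through their fathers (r = 1/32) and second cousins through their mothers (r = 1/32).
r = 1/32 + 1/32 = 0.0625.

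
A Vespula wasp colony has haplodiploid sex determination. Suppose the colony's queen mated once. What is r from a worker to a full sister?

Haplodiploid full sisters inherit their father's entire haploid genome identically (contributing 1/2) and on average half of their mother's contribution (1/2 · 1/2 = 1/4); r = 1/2 + 1/4 = 3/4.

0.75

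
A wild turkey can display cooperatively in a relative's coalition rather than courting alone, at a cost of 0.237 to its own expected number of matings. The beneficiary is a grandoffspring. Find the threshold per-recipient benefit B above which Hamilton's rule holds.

0.948

r to a grandoffspring = 0.25 (two parent–offspring links: r = (1/2)^2 = 1/4).
Hamilton's rule with n recipients of equal r: n·r·B > C, so B > C/(n·r) = 0.237/(1·0.25) = 0.948.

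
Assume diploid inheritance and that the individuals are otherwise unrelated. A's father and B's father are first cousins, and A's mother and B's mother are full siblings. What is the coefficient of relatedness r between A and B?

0.15625

Wright's path rule: contributions from independent ancestry routes add.
A and B are related in two ways: second cousins through their fathers (r = 1/32) and first cousins through their mothers (r = 1/8).
r = 1/32 + 1/8 = 0.15625.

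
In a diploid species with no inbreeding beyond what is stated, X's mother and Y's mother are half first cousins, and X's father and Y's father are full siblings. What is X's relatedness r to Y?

0.140625

Wright's path rule: contributions from independent ancestry routes add.
X and Y are related in two ways: half second cousins through their mothers (r = 1/64) and first cousins through their fathers (r = 1/8).
r = 1/64 + 1/8 = 0.140625.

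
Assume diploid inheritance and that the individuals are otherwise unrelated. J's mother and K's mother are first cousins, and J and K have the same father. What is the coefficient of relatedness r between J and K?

With two independent routes of shared ancestry, r is the sum of the two contributions.
J and K are related in two ways: second cousins through their mothers (r = 1/32) and half-sibs through their shared father (r = 1/4).
r = 1/32 + 1/4 = 9/32 = 0.28125.

0.28125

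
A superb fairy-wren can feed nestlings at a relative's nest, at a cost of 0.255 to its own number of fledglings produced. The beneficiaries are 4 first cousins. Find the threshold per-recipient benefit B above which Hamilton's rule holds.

0.51

r to a first cousin = 0.125 (first cousins share one grandparent pair — two paths of length 4: r = 2·(1/2)^4 = 1/8).
Hamilton's rule with n recipients of equal r: n·r·B > C, so B > C/(n·r) = 0.255/(4·0.125) = 0.51.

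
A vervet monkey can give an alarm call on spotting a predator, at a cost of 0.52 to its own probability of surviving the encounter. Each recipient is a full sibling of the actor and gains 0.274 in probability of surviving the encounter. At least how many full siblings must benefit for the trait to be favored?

r to a full sibling = 1/2 (full sibs share both parents — two paths of length 2: r = 2·(1/2)^2 = 1/2).
Hamilton's rule: n·r·B > C  ⇒  n > C/(r·B) = 0.52/(0.5·0.274) = 3.796.
The smallest integer exceeding 3.796 is 4.

4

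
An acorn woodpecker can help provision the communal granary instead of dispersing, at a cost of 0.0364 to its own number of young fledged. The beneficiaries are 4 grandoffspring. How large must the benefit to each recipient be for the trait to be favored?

0.0364

r to a grandoffspring = 0.25 (two parent–offspring links: r = (1/2)^2 = 1/4).
Hamilton's rule with n recipients of equal r: n·r·B > C, so B > C/(n·r) = 0.0364/(4·0.25) = 0.0364.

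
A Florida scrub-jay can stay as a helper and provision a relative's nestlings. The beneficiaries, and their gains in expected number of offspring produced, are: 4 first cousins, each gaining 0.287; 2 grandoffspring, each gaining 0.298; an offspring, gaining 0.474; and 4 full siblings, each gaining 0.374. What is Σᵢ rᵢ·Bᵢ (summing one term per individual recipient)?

r to a first cousin = 1/8 (first cousins share one grandparent pair — two paths of length 4: r = 2·(1/2)^4 = 1/8).
r to a grandoffspring = 0.25 (two parent–offspring links: r = (1/2)^2 = 1/4).
r to an offspring = 1/2 (one parent–offspring link: r = (1/2)^1 = 1/2).
r to a full sibling = 1/2 (full sibs share both parents — two paths of length 2: r = 2·(1/2)^2 = 1/2).
Summing one r·B term per recipient: 4·0.125·0.287 + 2·0.25·0.298 + 1·0.5·0.474 + 4·0.5·0.374 = 1.2775.

1.2775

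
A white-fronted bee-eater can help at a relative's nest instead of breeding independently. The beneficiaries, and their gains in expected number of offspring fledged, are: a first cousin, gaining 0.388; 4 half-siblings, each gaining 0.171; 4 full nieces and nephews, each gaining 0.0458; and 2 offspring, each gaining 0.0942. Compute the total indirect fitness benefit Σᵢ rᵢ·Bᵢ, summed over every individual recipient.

r to a first cousin = 1/8 (first cousins share one grandparent pair — two paths of length 4: r = 2·(1/2)^4 = 1/8).
r to a half-sibling = 1/4 (half-sibs share one parent — one path of length 2: r = (1/2)^2 = 1/4).
r to a full niece or nephew = 0.25 (full aunt/uncle↔niece/nephew: two paths of length 3 through the shared grandparent pair: r = 2·(1/2)^3 = 1/4).
r to an offspring = 1/2 (one parent–offspring link: r = (1/2)^1 = 1/2).
Summing one r·B term per recipient: 1·0.125·0.388 + 4·0.25·0.171 + 4·0.25·0.0458 + 2·0.5·0.0942 = 0.3595.

0.3595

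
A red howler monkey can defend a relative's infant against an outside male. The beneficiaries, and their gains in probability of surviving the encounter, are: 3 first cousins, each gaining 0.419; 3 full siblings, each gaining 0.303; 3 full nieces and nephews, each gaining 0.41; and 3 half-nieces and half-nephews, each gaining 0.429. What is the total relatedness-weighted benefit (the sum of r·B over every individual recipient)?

r to a first cousin = 1/8 (first cousins share one grandparent pair — two paths of length 4: r = 2·(1/2)^4 = 1/8).
r to a full sibling = 1/2 (full sibs share both parents — two paths of length 2: r = 2·(1/2)^2 = 1/2).
r to a full niece or nephew = 0.25 (full aunt/uncle↔niece/nephew: two paths of length 3 through the shared grandparent pair: r = 2·(1/2)^3 = 1/4).
r to a half-niece or half-nephew = 1/8 (half-aunt/uncle↔niece/nephew: one path of length 3: r = (1/2)^3 = 1/8).
Summing one r·B term per recipient: 3·0.125·0.419 + 3·0.5·0.303 + 3·0.25·0.41 + 3·0.125·0.429 = 1.08.

1.08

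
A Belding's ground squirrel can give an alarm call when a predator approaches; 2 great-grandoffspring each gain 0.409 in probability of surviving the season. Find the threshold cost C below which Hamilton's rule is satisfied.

r to a great-grandoffspring = 0.125 (three parent–offspring links: r = (1/2)^3 = 1/8).
Hamilton's rule: n·r·B > C, so the trait is favored while C < n·r·B = 2·0.125·0.409 = 0.10225.

0.10225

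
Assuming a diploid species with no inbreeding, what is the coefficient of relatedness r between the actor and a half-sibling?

Half-sibs share one parent — one path of length 2: r = (1/2)^2 = 1/4.

0.25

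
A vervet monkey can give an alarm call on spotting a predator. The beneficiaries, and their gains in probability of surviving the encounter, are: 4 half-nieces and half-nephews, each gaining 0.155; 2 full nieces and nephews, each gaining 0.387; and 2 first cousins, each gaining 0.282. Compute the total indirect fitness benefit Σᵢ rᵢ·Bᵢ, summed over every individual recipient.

0.3415

r to a half-niece or half-nephew = 0.125 (half-aunt/uncle↔niece/nephew: one path of length 3: r = (1/2)^3 = 1/8).
r to a full niece or nephew = 1/4 (full aunt/uncle↔niece/nephew: two paths of length 3 through the shared grandparent pair: r = 2·(1/2)^3 = 1/4).
r to a first cousin = 1/8 (first cousins share one grandparent pair — two paths of length 4: r = 2·(1/2)^4 = 1/8).
Summing one r·B term per recipient: 4·0.125·0.155 + 2·0.25·0.387 + 2·0.125·0.282 = 0.3415.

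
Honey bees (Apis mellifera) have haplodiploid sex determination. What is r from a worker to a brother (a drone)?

Her haploid brother carries none of their father's genes and a random half of their mother's genome; that half matches the maternal half of her own genome with probability 1/2: r = 1/2 · 1/2 = 1/4.

0.25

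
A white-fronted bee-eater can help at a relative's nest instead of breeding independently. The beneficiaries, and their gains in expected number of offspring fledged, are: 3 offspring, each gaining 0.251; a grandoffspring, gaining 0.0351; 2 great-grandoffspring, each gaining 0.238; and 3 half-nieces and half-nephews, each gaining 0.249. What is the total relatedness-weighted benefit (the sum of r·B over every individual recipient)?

0.53815

r to an offspring = 1/2 (one parent–offspring link: r = (1/2)^1 = 1/2).
r to a grandoffspring = 1/4 (two parent–offspring links: r = (1/2)^2 = 1/4).
r to a great-grandoffspring = 1/8 (three parent–offspring links: r = (1/2)^3 = 1/8).
r to a half-niece or half-nephew = 0.125 (half-aunt/uncle↔niece/nephew: one path of length 3: r = (1/2)^3 = 1/8).
Summing one r·B term per recipient: 3·0.5·0.251 + 1·0.25·0.0351 + 2·0.125·0.238 + 3·0.125·0.249 = 0.53815.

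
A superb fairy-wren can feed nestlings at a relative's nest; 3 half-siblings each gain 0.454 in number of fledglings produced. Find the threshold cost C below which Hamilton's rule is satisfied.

0.3405

r to a half-sibling = 0.25 (half-sibs share one parent — one path of length 2: r = (1/2)^2 = 1/4).
Hamilton's rule: n·r·B > C, so the trait is favored while C < n·r·B = 3·0.25·0.454 = 0.3405.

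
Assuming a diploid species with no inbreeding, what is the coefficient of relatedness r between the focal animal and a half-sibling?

0.25

Each parent–offspring link contributes a factor of 1/2, and independent paths through distinct common ancestors add.
Half-sibs share one parent — one path of length 2: r = (1/2)^2 = 1/4.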